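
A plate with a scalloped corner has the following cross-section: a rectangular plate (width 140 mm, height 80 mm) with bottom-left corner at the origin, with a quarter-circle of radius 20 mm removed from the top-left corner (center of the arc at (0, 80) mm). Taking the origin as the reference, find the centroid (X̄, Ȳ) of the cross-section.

X̄ = 71.78 mm, Ȳ = 39.09 mm

Part | A | x̄ᵢ | ȳᵢ | A·x̄ᵢ | A·ȳᵢ
plate | 11200.00 | 70.00 | 40.00 | 784000.00 | 448000.00
removed quarter-circle | -314.16 | 8.49 | 71.51 | -2666.67 | -22466.07
Σ | 10885.84 |  |  | 781333.33 | 425533.93
X̄ = 781333.33 / 10885.84 = 71.78 mm
Ȳ = 425533.93 / 10885.84 = 39.09 mm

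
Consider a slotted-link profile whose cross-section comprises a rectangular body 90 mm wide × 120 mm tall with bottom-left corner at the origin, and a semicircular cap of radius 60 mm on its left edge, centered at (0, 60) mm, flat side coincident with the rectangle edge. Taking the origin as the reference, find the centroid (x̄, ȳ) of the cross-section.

x̄ = 20.78 mm, ȳ = 60.00 mm

Part | A | x̄ᵢ | ȳᵢ | A·x̄ᵢ | A·ȳᵢ
rectangular body | 10800.00 | 45.00 | 60.00 | 486000.00 | 648000.00
semicircular end | 5654.87 | -25.46 | 60.00 | -144000.00 | 339292.01
Σ | 16454.87 |  |  | 342000.00 | 987292.01
x̄ = 342000.00 / 16454.87 = 20.78 mm
ȳ = 987292.01 / 16454.87 = 60.00 mm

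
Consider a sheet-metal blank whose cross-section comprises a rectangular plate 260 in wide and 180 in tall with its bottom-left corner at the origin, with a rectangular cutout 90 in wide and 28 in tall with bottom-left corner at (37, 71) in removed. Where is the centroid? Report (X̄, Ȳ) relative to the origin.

Part | A | x̄ᵢ | ȳᵢ | A·x̄ᵢ | A·ȳᵢ
plate | 46800.00 | 130.00 | 90.00 | 6084000.00 | 4212000.00
hole | -2520.00 | 82.00 | 85.00 | -206640.00 | -214200.00
Σ | 44280.00 |  |  | 5877360.00 | 3997800.00
X̄ = 5877360.00 / 44280.00 = 132.73 in
Ȳ = 3997800.00 / 44280.00 = 90.28 in

X̄ = 132.73 in, Ȳ = 90.28 in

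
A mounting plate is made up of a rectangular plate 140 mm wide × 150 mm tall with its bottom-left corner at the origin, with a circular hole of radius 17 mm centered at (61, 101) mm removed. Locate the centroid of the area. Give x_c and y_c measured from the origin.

x_c = 70.41 mm, y_c = 73.83 mm

plate: A = 140 × 150 = 21000.00, centroid at (70.00, 75.00).
hole: A = −π·17² = -907.92, centroid at (61.00, 101.00).
ΣA = 20092.08 mm², ΣAx_c = 1414616.86 mm³, ΣAy_c = 1483300.05 mm³.
x_c = 1414616.86/20092.08 = 70.41 mm; y_c = 1483300.05/20092.08 = 73.83 mm.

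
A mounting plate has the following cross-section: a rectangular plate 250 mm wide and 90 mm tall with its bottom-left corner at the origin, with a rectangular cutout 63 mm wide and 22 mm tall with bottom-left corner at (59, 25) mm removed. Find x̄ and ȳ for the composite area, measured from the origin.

x̄ = 127.26 mm, ȳ = 45.59 mm

plate: A = 250 × 90 = 22500.00, centroid at (125.00, 45.00).
hole: A = −(63 × 22) = -1386.00, centroid at (90.50, 36.00).
ΣA = 21114.00 mm², ΣAx̄ = 2687067.00 mm³, ΣAȳ = 962604.00 mm³.
x̄ = 2687067.00/21114.00 = 127.26 mm; ȳ = 962604.00/21114.00 = 45.59 mm.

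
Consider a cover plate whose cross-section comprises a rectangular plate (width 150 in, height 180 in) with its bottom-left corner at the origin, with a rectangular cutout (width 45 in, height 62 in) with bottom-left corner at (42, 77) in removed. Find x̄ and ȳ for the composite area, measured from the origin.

Part | A | x̄ᵢ | ȳᵢ | A·x̄ᵢ | A·ȳᵢ
plate | 27000.00 | 75.00 | 90.00 | 2025000.00 | 2430000.00
hole | -2790.00 | 64.50 | 108.00 | -179955.00 | -301320.00
Σ | 24210.00 |  |  | 1845045.00 | 2128680.00
x̄ = 1845045.00 / 24210.00 = 76.21 in
ȳ = 2128680.00 / 24210.00 = 87.93 in

x̄ = 76.21 in, ȳ = 87.93 in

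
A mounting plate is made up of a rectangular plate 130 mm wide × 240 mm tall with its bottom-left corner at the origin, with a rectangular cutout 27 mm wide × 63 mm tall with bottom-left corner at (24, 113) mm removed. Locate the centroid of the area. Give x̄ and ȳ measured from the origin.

plate: A = 130 × 240 = 31200.00, centroid at (65.00, 120.00).
hole: A = −(27 × 63) = -1701.00, centroid at (37.50, 144.50).
ΣA = 29499.00 mm², ΣAx̄ = 1964212.50 mm³, ΣAȳ = 3498205.50 mm³.
x̄ = 1964212.50/29499.00 = 66.59 mm; ȳ = 3498205.50/29499.00 = 118.59 mm.

x̄ = 66.59 mm, ȳ = 118.59 mm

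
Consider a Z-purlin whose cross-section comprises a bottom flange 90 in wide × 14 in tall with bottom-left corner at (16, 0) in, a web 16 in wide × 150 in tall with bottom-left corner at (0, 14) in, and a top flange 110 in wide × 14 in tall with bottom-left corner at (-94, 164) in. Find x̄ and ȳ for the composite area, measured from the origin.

x̄ = 6.92 in, ȳ = 93.42 in

bottom flange: A = 90 × 14 = 1260.00, centroid at (61.00, 7.00).
web: A = 16 × 150 = 2400.00, centroid at (8.00, 89.00).
top flange: A = 110 × 14 = 1540.00, centroid at (-39.00, 171.00).
ΣA = 5200.00 in²
ΣAx̄ = (1260.00)(61.00) + (2400.00)(8.00) + (1540.00)(-39.00) = 36000.00 in³
ΣAȳ = (1260.00)(7.00) + (2400.00)(89.00) + (1540.00)(171.00) = 485760.00 in³
x̄ = 36000.00 / 5200.00 = 6.92 in
ȳ = 485760.00 / 5200.00 = 93.42 in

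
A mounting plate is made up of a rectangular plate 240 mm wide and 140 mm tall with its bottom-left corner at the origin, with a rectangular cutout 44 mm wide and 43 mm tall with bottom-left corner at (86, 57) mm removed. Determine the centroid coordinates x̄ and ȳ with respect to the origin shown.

Part | A | x̄ᵢ | ȳᵢ | A·x̄ᵢ | A·ȳᵢ
plate | 33600.00 | 120.00 | 70.00 | 4032000.00 | 2352000.00
hole | -1892.00 | 108.00 | 78.50 | -204336.00 | -148522.00
Σ | 31708.00 |  |  | 3827664.00 | 2203478.00
x̄ = 3827664.00 / 31708.00 = 120.72 mm
ȳ = 2203478.00 / 31708.00 = 69.49 mm

x̄ = 120.72 mm, ȳ = 69.49 mm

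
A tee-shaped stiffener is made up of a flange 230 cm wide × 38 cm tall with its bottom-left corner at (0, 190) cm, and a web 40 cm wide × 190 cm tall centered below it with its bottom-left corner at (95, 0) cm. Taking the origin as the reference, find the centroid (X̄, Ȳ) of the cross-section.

X̄ = 115.00 cm, Ȳ = 155.98 cm

Part | A | x̄ᵢ | ȳᵢ | A·x̄ᵢ | A·ȳᵢ
web | 7600.00 | 115.00 | 95.00 | 874000.00 | 722000.00
flange | 8740.00 | 115.00 | 209.00 | 1005100.00 | 1826660.00
Σ | 16340.00 |  |  | 1879100.00 | 2548660.00
X̄ = 1879100.00 / 16340.00 = 115.00 cm
Ȳ = 2548660.00 / 16340.00 = 155.98 cm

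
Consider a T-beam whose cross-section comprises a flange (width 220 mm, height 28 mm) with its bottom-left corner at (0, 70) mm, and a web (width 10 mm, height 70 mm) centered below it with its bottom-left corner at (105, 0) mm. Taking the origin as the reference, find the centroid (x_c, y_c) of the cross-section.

Part | A | x̄ᵢ | ȳᵢ | A·x̄ᵢ | A·ȳᵢ
web | 700.00 | 110.00 | 35.00 | 77000.00 | 24500.00
flange | 6160.00 | 110.00 | 84.00 | 677600.00 | 517440.00
Σ | 6860.00 |  |  | 754600.00 | 541940.00
x_c = 754600.00 / 6860.00 = 110.00 mm
y_c = 541940.00 / 6860.00 = 79.00 mm

x_c = 110.00 mm, y_c = 79.00 mm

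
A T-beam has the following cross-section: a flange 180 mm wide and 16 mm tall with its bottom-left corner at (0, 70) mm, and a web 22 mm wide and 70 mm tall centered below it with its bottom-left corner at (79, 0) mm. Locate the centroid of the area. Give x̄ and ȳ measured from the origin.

x̄ = 90.00 mm, ȳ = 63.02 mm

web: A = 22 × 70 = 1540.00, centroid at (90.00, 35.00).
flange: A = 180 × 16 = 2880.00, centroid at (90.00, 78.00).
ΣA = 4420.00 mm²
ΣAx̄ = (1540.00)(90.00) + (2880.00)(90.00) = 397800.00 mm³
ΣAȳ = (1540.00)(35.00) + (2880.00)(78.00) = 278540.00 mm³
x̄ = 397800.00 / 4420.00 = 90.00 mm
ȳ = 278540.00 / 4420.00 = 63.02 mm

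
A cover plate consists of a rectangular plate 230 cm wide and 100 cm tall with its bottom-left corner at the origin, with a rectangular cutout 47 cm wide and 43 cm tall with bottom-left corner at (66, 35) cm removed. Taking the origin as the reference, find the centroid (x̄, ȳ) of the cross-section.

x̄ = 117.46 cm, ȳ = 49.37 cm

plate: A = 230 × 100 = 23000.00, centroid at (115.00, 50.00).
hole: A = −(47 × 43) = -2021.00, centroid at (89.50, 56.50).
ΣA = 20979.00 cm², ΣAx̄ = 2464120.50 cm³, ΣAȳ = 1035813.50 cm³.
x̄ = 2464120.50/20979.00 = 117.46 cm; ȳ = 1035813.50/20979.00 = 49.37 cm.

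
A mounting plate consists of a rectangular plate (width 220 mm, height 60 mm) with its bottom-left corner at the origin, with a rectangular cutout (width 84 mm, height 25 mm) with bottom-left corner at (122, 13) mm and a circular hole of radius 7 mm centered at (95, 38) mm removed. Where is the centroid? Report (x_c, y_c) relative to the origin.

x_c = 99.85 mm, y_c = 30.75 mm

Part | A | x̄ᵢ | ȳᵢ | A·x̄ᵢ | A·ȳᵢ
plate | 13200.00 | 110.00 | 30.00 | 1452000.00 | 396000.00
hole 1 | -2100.00 | 164.00 | 25.50 | -344400.00 | -53550.00
hole 2 | -153.94 | 95.00 | 38.00 | -14624.11 | -5849.65
Σ | 10946.06 |  |  | 1092975.89 | 336600.35
x_c = 1092975.89 / 10946.06 = 99.85 mm
y_c = 336600.35 / 10946.06 = 30.75 mm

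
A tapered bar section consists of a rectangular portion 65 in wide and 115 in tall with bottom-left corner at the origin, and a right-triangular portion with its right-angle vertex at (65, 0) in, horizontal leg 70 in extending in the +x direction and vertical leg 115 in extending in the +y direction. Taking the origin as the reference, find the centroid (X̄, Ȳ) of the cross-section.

X̄ = 52.04 in, Ȳ = 50.79 in

rectangular portion: A = 65 × 115 = 7475.00, centroid at (32.50, 57.50).
triangular portion: A = ½·70·115 = 4025.00, centroid at (88.33, 38.33).
ΣA = 11500.00 in², ΣAX̄ = 598479.17 in³, ΣAȲ = 584104.17 in³.
X̄ = 598479.17/11500.00 = 52.04 in; Ȳ = 584104.17/11500.00 = 50.79 in.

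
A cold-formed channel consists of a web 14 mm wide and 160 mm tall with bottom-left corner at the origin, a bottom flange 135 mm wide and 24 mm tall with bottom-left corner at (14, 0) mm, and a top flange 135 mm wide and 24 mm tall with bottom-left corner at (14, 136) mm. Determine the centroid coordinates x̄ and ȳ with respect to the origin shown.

x̄ = 62.36 mm, ȳ = 80.00 mm

Part | A | x̄ᵢ | ȳᵢ | A·x̄ᵢ | A·ȳᵢ
web | 2240.00 | 7.00 | 80.00 | 15680.00 | 179200.00
bottom flange | 3240.00 | 81.50 | 12.00 | 264060.00 | 38880.00
top flange | 3240.00 | 81.50 | 148.00 | 264060.00 | 479520.00
Σ | 8720.00 |  |  | 543800.00 | 697600.00
x̄ = 543800.00 / 8720.00 = 62.36 mm
ȳ = 697600.00 / 8720.00 = 80.00 mm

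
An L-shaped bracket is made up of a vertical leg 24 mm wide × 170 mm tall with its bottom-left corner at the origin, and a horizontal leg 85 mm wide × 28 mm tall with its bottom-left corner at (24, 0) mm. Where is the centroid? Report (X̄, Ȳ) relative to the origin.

vertical leg: A = 24 × 170 = 4080.00, centroid at (12.00, 85.00).
horizontal leg: A = 85 × 28 = 2380.00, centroid at (66.50, 14.00).
ΣA = 6460.00 mm², ΣAX̄ = 207230.00 mm³, ΣAȲ = 380120.00 mm³.
X̄ = 207230.00/6460.00 = 32.08 mm; Ȳ = 380120.00/6460.00 = 58.84 mm.

X̄ = 32.08 mm, Ȳ = 58.84 mm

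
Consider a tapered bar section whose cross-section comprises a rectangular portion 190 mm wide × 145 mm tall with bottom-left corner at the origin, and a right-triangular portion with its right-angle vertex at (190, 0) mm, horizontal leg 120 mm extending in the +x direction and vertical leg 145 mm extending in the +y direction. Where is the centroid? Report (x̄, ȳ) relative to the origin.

x̄ = 127.40 mm, ȳ = 66.70 mm

Part | A | x̄ᵢ | ȳᵢ | A·x̄ᵢ | A·ȳᵢ
rectangular portion | 27550.00 | 95.00 | 72.50 | 2617250.00 | 1997375.00
triangular portion | 8700.00 | 230.00 | 48.33 | 2001000.00 | 420500.00
Σ | 36250.00 |  |  | 4618250.00 | 2417875.00
x̄ = 4618250.00 / 36250.00 = 127.40 mm
ȳ = 2417875.00 / 36250.00 = 66.70 mm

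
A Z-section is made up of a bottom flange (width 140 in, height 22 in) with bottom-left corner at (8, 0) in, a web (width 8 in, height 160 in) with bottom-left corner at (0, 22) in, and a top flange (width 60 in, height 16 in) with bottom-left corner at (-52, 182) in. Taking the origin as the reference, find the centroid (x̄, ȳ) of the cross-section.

x̄ = 42.15 in, ȳ = 65.20 in

Part | A | x̄ᵢ | ȳᵢ | A·x̄ᵢ | A·ȳᵢ
bottom flange | 3080.00 | 78.00 | 11.00 | 240240.00 | 33880.00
web | 1280.00 | 4.00 | 102.00 | 5120.00 | 130560.00
top flange | 960.00 | -22.00 | 190.00 | -21120.00 | 182400.00
Σ | 5320.00 |  |  | 224240.00 | 346840.00
x̄ = 224240.00 / 5320.00 = 42.15 in
ȳ = 346840.00 / 5320.00 = 65.20 in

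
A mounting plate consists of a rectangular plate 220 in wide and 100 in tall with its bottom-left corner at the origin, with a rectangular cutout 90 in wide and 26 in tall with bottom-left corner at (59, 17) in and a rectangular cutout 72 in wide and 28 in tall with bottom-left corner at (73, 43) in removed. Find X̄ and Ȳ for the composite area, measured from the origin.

X̄ = 110.91 in, Ȳ = 51.85 in

plate: A = 220 × 100 = 22000.00, centroid at (110.00, 50.00).
hole 1: A = −(90 × 26) = -2340.00, centroid at (104.00, 30.00).
hole 2: A = −(72 × 28) = -2016.00, centroid at (109.00, 57.00).
ΣA = 17644.00 in², ΣAX̄ = 1956896.00 in³, ΣAȲ = 914888.00 in³.
X̄ = 1956896.00/17644.00 = 110.91 in; Ȳ = 914888.00/17644.00 = 51.85 in.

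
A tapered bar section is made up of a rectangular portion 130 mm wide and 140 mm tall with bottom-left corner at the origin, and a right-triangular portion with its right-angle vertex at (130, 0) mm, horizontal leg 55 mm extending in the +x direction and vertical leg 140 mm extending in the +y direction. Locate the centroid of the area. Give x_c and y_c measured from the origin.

Part | A | x̄ᵢ | ȳᵢ | A·x̄ᵢ | A·ȳᵢ
rectangular portion | 18200.00 | 65.00 | 70.00 | 1183000.00 | 1274000.00
triangular portion | 3850.00 | 148.33 | 46.67 | 571083.33 | 179666.67
Σ | 22050.00 |  |  | 1754083.33 | 1453666.67
x_c = 1754083.33 / 22050.00 = 79.55 mm
y_c = 1453666.67 / 22050.00 = 65.93 mm

x_c = 79.55 mm, y_c = 65.93 mm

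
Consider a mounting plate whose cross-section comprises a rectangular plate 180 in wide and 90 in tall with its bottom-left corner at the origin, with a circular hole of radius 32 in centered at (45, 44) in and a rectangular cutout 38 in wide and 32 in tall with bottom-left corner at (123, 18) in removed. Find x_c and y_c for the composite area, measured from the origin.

Part | A | x̄ᵢ | ȳᵢ | A·x̄ᵢ | A·ȳᵢ
plate | 16200.00 | 90.00 | 45.00 | 1458000.00 | 729000.00
hole 1 | -3216.99 | 45.00 | 44.00 | -144764.59 | -141547.60
hole 2 | -1216.00 | 142.00 | 34.00 | -172672.00 | -41344.00
Σ | 11767.01 |  |  | 1140563.41 | 546108.40
x_c = 1140563.41 / 11767.01 = 96.93 in
y_c = 546108.40 / 11767.01 = 46.41 in

x_c = 96.93 in, y_c = 46.41 in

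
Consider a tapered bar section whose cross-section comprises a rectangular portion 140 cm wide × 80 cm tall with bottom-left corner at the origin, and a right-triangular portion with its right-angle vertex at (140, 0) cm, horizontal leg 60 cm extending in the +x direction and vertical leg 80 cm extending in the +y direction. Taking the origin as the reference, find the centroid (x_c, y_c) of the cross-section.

Part | A | x̄ᵢ | ȳᵢ | A·x̄ᵢ | A·ȳᵢ
rectangular portion | 11200.00 | 70.00 | 40.00 | 784000.00 | 448000.00
triangular portion | 2400.00 | 160.00 | 26.67 | 384000.00 | 64000.00
Σ | 13600.00 |  |  | 1168000.00 | 512000.00
x_c = 1168000.00 / 13600.00 = 85.88 cm
y_c = 512000.00 / 13600.00 = 37.65 cm

x_c = 85.88 cm, y_c = 37.65 cm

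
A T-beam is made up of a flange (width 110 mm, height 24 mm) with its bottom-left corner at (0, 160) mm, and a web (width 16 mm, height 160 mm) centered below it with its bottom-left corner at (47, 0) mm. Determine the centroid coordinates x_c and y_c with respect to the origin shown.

web: A = 16 × 160 = 2560.00, centroid at (55.00, 80.00).
flange: A = 110 × 24 = 2640.00, centroid at (55.00, 172.00).
ΣA = 5200.00 mm²
ΣAx_c = (2560.00)(55.00) + (2640.00)(55.00) = 286000.00 mm³
ΣAy_c = (2560.00)(80.00) + (2640.00)(172.00) = 658880.00 mm³
x_c = 286000.00 / 5200.00 = 55.00 mm
y_c = 658880.00 / 5200.00 = 126.71 mm

x_c = 55.00 mm, y_c = 126.71 mm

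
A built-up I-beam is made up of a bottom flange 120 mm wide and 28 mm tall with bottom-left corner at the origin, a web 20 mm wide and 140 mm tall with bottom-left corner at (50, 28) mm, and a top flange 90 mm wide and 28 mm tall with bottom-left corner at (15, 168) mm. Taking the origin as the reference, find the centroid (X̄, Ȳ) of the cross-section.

X̄ = 60.00 mm, Ȳ = 89.87 mm

Part | A | x̄ᵢ | ȳᵢ | A·x̄ᵢ | A·ȳᵢ
bottom flange | 3360.00 | 60.00 | 14.00 | 201600.00 | 47040.00
web | 2800.00 | 60.00 | 98.00 | 168000.00 | 274400.00
top flange | 2520.00 | 60.00 | 182.00 | 151200.00 | 458640.00
Σ | 8680.00 |  |  | 520800.00 | 780080.00
X̄ = 520800.00 / 8680.00 = 60.00 mm
Ȳ = 780080.00 / 8680.00 = 89.87 mm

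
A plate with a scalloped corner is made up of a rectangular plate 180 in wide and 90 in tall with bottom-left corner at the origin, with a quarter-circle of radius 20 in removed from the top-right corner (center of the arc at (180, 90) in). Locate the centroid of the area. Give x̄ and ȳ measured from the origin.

Part | A | x̄ᵢ | ȳᵢ | A·x̄ᵢ | A·ȳᵢ
plate | 16200.00 | 90.00 | 45.00 | 1458000.00 | 729000.00
removed quarter-circle | -314.16 | 171.51 | 81.51 | -53882.00 | -25607.67
Σ | 15885.84 |  |  | 1404118.00 | 703392.33
x̄ = 1404118.00 / 15885.84 = 88.39 in
ȳ = 703392.33 / 15885.84 = 44.28 in

x̄ = 88.39 in, ȳ = 44.28 in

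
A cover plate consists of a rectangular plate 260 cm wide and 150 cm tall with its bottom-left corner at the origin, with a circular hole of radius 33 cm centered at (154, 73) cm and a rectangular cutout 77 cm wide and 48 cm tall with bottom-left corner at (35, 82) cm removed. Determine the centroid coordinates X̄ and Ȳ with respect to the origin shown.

Part | A | x̄ᵢ | ȳᵢ | A·x̄ᵢ | A·ȳᵢ
plate | 39000.00 | 130.00 | 75.00 | 5070000.00 | 2925000.00
hole 1 | -3421.19 | 154.00 | 73.00 | -526863.94 | -249747.19
hole 2 | -3696.00 | 73.50 | 106.00 | -271656.00 | -391776.00
Σ | 31882.81 |  |  | 4271480.06 | 2283476.81
X̄ = 4271480.06 / 31882.81 = 133.97 cm
Ȳ = 2283476.81 / 31882.81 = 71.62 cm

X̄ = 133.97 cm, Ȳ = 71.62 cm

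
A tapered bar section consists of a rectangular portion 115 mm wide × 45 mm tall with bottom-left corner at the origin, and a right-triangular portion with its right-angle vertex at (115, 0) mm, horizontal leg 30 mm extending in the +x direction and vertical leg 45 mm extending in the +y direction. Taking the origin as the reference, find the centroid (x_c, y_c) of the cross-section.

x_c = 65.29 mm, y_c = 21.63 mm

rectangular portion: A = 115 × 45 = 5175.00, centroid at (57.50, 22.50).
triangular portion: A = ½·30·45 = 675.00, centroid at (125.00, 15.00).
ΣA = 5850.00 mm², ΣAx_c = 381937.50 mm³, ΣAy_c = 126562.50 mm³.
x_c = 381937.50/5850.00 = 65.29 mm; y_c = 126562.50/5850.00 = 21.63 mm.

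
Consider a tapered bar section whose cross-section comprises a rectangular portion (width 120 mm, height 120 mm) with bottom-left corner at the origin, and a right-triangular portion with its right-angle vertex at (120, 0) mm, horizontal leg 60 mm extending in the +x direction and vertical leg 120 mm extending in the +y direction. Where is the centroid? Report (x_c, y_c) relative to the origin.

x_c = 76.00 mm, y_c = 56.00 mm

Part | A | x̄ᵢ | ȳᵢ | A·x̄ᵢ | A·ȳᵢ
rectangular portion | 14400.00 | 60.00 | 60.00 | 864000.00 | 864000.00
triangular portion | 3600.00 | 140.00 | 40.00 | 504000.00 | 144000.00
Σ | 18000.00 |  |  | 1368000.00 | 1008000.00
x_c = 1368000.00 / 18000.00 = 76.00 mm
y_c = 1008000.00 / 18000.00 = 56.00 mm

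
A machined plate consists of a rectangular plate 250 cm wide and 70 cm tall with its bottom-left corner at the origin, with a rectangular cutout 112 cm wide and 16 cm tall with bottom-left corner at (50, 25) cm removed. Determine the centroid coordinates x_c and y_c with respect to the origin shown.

x_c = 127.17 cm, y_c = 35.23 cm

plate: A = 250 × 70 = 17500.00, centroid at (125.00, 35.00).
hole: A = −(112 × 16) = -1792.00, centroid at (106.00, 33.00).
ΣA = 15708.00 cm²
ΣAx_c = (17500.00)(125.00) + (-1792.00)(106.00) = 1997548.00 cm³
ΣAy_c = (17500.00)(35.00) + (-1792.00)(33.00) = 553364.00 cm³
x_c = 1997548.00 / 15708.00 = 127.17 cm
y_c = 553364.00 / 15708.00 = 35.23 cm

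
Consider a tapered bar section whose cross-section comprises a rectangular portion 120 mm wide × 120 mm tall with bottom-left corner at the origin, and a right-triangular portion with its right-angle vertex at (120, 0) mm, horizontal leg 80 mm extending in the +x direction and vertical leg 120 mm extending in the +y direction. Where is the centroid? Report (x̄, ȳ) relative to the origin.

rectangular portion: A = 120 × 120 = 14400.00, centroid at (60.00, 60.00).
triangular portion: A = ½·80·120 = 4800.00, centroid at (146.67, 40.00).
ΣA = 19200.00 mm², ΣAx̄ = 1568000.00 mm³, ΣAȳ = 1056000.00 mm³.
x̄ = 1568000.00/19200.00 = 81.67 mm; ȳ = 1056000.00/19200.00 = 55.00 mm.

x̄ = 81.67 mm, ȳ = 55.00 mm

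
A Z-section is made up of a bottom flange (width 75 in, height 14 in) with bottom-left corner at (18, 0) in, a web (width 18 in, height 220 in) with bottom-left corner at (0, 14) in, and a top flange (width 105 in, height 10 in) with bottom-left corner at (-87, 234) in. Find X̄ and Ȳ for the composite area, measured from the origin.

X̄ = 9.52 in, Ȳ = 123.65 in

Part | A | x̄ᵢ | ȳᵢ | A·x̄ᵢ | A·ȳᵢ
bottom flange | 1050.00 | 55.50 | 7.00 | 58275.00 | 7350.00
web | 3960.00 | 9.00 | 124.00 | 35640.00 | 491040.00
top flange | 1050.00 | -34.50 | 239.00 | -36225.00 | 250950.00
Σ | 6060.00 |  |  | 57690.00 | 749340.00
X̄ = 57690.00 / 6060.00 = 9.52 in
Ȳ = 749340.00 / 6060.00 = 123.65 in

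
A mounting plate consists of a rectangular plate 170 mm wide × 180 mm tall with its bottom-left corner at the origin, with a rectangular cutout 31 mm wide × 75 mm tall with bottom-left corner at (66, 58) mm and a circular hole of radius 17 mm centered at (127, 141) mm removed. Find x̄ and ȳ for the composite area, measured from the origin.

x̄ = 83.90 mm, ȳ = 87.84 mm

plate: A = 170 × 180 = 30600.00, centroid at (85.00, 90.00).
hole 1: A = −(31 × 75) = -2325.00, centroid at (81.50, 95.50).
hole 2: A = −π·17² = -907.92, centroid at (127.00, 141.00).
ΣA = 27367.08 mm²
ΣAx̄ = (30600.00)(85.00) + (-2325.00)(81.50) + (-907.92)(127.00) = 2296206.62 mm³
ΣAȳ = (30600.00)(90.00) + (-2325.00)(95.50) + (-907.92)(141.00) = 2403945.74 mm³
x̄ = 2296206.62 / 27367.08 = 83.90 mm
ȳ = 2403945.74 / 27367.08 = 87.84 mm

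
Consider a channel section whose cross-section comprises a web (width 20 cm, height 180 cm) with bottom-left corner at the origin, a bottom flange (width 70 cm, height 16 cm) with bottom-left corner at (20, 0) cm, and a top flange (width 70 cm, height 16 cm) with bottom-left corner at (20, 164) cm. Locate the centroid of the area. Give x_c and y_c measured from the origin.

x_c = 27.26 cm, y_c = 90.00 cm

Part | A | x̄ᵢ | ȳᵢ | A·x̄ᵢ | A·ȳᵢ
web | 3600.00 | 10.00 | 90.00 | 36000.00 | 324000.00
bottom flange | 1120.00 | 55.00 | 8.00 | 61600.00 | 8960.00
top flange | 1120.00 | 55.00 | 172.00 | 61600.00 | 192640.00
Σ | 5840.00 |  |  | 159200.00 | 525600.00
x_c = 159200.00 / 5840.00 = 27.26 cm
y_c = 525600.00 / 5840.00 = 90.00 cm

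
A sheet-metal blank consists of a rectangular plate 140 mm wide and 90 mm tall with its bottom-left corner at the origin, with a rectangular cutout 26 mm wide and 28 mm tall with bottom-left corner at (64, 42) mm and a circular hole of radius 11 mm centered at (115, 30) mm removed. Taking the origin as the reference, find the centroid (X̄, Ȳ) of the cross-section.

X̄ = 68.07 mm, Ȳ = 44.80 mm

Part | A | x̄ᵢ | ȳᵢ | A·x̄ᵢ | A·ȳᵢ
plate | 12600.00 | 70.00 | 45.00 | 882000.00 | 567000.00
hole 1 | -728.00 | 77.00 | 56.00 | -56056.00 | -40768.00
hole 2 | -380.13 | 115.00 | 30.00 | -43715.26 | -11403.98
Σ | 11491.87 |  |  | 782228.74 | 514828.02
X̄ = 782228.74 / 11491.87 = 68.07 mm
Ȳ = 514828.02 / 11491.87 = 44.80 mm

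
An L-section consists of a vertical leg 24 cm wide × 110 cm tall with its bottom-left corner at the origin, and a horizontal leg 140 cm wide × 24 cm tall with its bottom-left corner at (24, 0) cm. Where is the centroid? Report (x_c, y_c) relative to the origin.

x_c = 57.92 cm, y_c = 30.92 cm

vertical leg: A = 24 × 110 = 2640.00, centroid at (12.00, 55.00).
horizontal leg: A = 140 × 24 = 3360.00, centroid at (94.00, 12.00).
ΣA = 6000.00 cm², ΣAx_c = 347520.00 cm³, ΣAy_c = 185520.00 cm³.
x_c = 347520.00/6000.00 = 57.92 cm; y_c = 185520.00/6000.00 = 30.92 cm.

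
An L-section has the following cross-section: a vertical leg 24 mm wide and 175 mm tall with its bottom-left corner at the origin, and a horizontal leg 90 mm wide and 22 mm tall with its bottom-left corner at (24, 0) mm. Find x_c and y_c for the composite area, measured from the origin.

x_c = 30.26 mm, y_c = 62.99 mm

vertical leg: A = 24 × 175 = 4200.00, centroid at (12.00, 87.50).
horizontal leg: A = 90 × 22 = 1980.00, centroid at (69.00, 11.00).
ΣA = 6180.00 mm²
ΣAx_c = (4200.00)(12.00) + (1980.00)(69.00) = 187020.00 mm³
ΣAy_c = (4200.00)(87.50) + (1980.00)(11.00) = 389280.00 mm³
x_c = 187020.00 / 6180.00 = 30.26 mm
y_c = 389280.00 / 6180.00 = 62.99 mm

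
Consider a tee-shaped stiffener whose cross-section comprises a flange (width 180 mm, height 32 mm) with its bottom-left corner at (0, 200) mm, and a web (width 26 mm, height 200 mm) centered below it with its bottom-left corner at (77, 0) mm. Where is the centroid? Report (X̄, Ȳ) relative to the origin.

X̄ = 90.00 mm, Ȳ = 160.96 mm

web: A = 26 × 200 = 5200.00, centroid at (90.00, 100.00).
flange: A = 180 × 32 = 5760.00, centroid at (90.00, 216.00).
ΣA = 10960.00 mm², ΣAX̄ = 986400.00 mm³, ΣAȲ = 1764160.00 mm³.
X̄ = 986400.00/10960.00 = 90.00 mm; Ȳ = 1764160.00/10960.00 = 160.96 mm.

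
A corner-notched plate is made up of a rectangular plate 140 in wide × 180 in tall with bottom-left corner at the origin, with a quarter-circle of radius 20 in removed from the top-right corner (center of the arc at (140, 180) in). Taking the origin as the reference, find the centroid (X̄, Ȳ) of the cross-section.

X̄ = 69.22 in, Ȳ = 88.97 in

plate: A = 140 × 180 = 25200.00, centroid at (70.00, 90.00).
removed quarter-circle: A = −¼π·20² = -314.16, centroid at (131.51, 171.51).
ΣA = 24885.84 in²
ΣAX̄ = (25200.00)(70.00) + (-314.16)(131.51) = 1722684.37 in³
ΣAȲ = (25200.00)(90.00) + (-314.16)(171.51) = 2214118.00 in³
X̄ = 1722684.37 / 24885.84 = 69.22 in
Ȳ = 2214118.00 / 24885.84 = 88.97 in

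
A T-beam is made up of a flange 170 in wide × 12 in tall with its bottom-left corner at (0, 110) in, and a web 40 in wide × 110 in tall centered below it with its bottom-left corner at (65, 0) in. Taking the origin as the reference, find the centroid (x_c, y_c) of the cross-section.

web: A = 40 × 110 = 4400.00, centroid at (85.00, 55.00).
flange: A = 170 × 12 = 2040.00, centroid at (85.00, 116.00).
ΣA = 6440.00 in²
ΣAx_c = (4400.00)(85.00) + (2040.00)(85.00) = 547400.00 in³
ΣAy_c = (4400.00)(55.00) + (2040.00)(116.00) = 478640.00 in³
x_c = 547400.00 / 6440.00 = 85.00 in
y_c = 478640.00 / 6440.00 = 74.32 in

x_c = 85.00 in, y_c = 74.32 in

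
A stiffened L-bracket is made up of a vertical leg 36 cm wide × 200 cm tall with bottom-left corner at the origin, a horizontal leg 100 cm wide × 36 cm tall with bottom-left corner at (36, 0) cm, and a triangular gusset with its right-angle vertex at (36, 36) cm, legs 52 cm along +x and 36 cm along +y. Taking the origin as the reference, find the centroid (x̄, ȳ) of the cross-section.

x̄ = 41.68 cm, ȳ = 70.70 cm

Part | A | x̄ᵢ | ȳᵢ | A·x̄ᵢ | A·ȳᵢ
vertical leg | 7200.00 | 18.00 | 100.00 | 129600.00 | 720000.00
horizontal leg | 3600.00 | 86.00 | 18.00 | 309600.00 | 64800.00
gusset | 936.00 | 53.33 | 48.00 | 49920.00 | 44928.00
Σ | 11736.00 |  |  | 489120.00 | 829728.00
x̄ = 489120.00 / 11736.00 = 41.68 cm
ȳ = 829728.00 / 11736.00 = 70.70 cm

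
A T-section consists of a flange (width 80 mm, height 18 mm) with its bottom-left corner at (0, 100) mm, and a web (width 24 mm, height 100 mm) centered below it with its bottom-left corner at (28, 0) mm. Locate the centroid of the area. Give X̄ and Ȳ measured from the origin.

web: A = 24 × 100 = 2400.00, centroid at (40.00, 50.00).
flange: A = 80 × 18 = 1440.00, centroid at (40.00, 109.00).
ΣA = 3840.00 mm², ΣAX̄ = 153600.00 mm³, ΣAȲ = 276960.00 mm³.
X̄ = 153600.00/3840.00 = 40.00 mm; Ȳ = 276960.00/3840.00 = 72.12 mm.

X̄ = 40.00 mm, Ȳ = 72.12 mm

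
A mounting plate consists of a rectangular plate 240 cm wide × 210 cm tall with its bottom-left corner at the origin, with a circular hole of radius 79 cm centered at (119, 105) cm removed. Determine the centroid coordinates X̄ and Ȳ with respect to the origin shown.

X̄ = 120.64 cm, Ȳ = 105.00 cm

plate: A = 240 × 210 = 50400.00, centroid at (120.00, 105.00).
hole: A = −π·79² = -19606.68, centroid at (119.00, 105.00).
ΣA = 30793.32 cm²
ΣAX̄ = (50400.00)(120.00) + (-19606.68)(119.00) = 3714805.11 cm³
ΣAȲ = (50400.00)(105.00) + (-19606.68)(105.00) = 3233298.63 cm³
X̄ = 3714805.11 / 30793.32 = 120.64 cm
Ȳ = 3233298.63 / 30793.32 = 105.00 cm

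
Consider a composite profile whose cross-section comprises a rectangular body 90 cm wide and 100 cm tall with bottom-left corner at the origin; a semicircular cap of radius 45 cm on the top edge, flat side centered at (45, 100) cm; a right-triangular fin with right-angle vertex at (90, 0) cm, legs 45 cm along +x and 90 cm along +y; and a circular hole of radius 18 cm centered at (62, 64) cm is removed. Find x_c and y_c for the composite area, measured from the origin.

rectangular body: A = 90 × 100 = 9000.00, centroid at (45.00, 50.00).
semicircular top: A = ½π·45² = 3180.86, centroid at (45.00, 119.10).
triangular fin: A = ½·45·90 = 2025.00, centroid at (105.00, 30.00).
hole: A = −π·18² = -1017.88, centroid at (62.00, 64.00).
ΣA = 13187.99 cm²
ΣAx_c = (9000.00)(45.00) + (3180.86)(45.00) + (2025.00)(105.00) + (-1017.88)(62.00) = 697655.50 cm³
ΣAy_c = (9000.00)(50.00) + (3180.86)(119.10) + (2025.00)(30.00) + (-1017.88)(64.00) = 824442.19 cm³
x_c = 697655.50 / 13187.99 = 52.90 cm
y_c = 824442.19 / 13187.99 = 62.51 cm

x_c = 52.90 cm, y_c = 62.51 cm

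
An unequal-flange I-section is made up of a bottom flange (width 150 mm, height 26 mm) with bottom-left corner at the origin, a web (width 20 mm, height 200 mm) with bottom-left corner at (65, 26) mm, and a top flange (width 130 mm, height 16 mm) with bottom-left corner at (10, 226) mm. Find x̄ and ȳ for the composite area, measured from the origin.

bottom flange: A = 150 × 26 = 3900.00, centroid at (75.00, 13.00).
web: A = 20 × 200 = 4000.00, centroid at (75.00, 126.00).
top flange: A = 130 × 16 = 2080.00, centroid at (75.00, 234.00).
ΣA = 9980.00 mm²
ΣAx̄ = (3900.00)(75.00) + (4000.00)(75.00) + (2080.00)(75.00) = 748500.00 mm³
ΣAȳ = (3900.00)(13.00) + (4000.00)(126.00) + (2080.00)(234.00) = 1041420.00 mm³
x̄ = 748500.00 / 9980.00 = 75.00 mm
ȳ = 1041420.00 / 9980.00 = 104.35 mm

x̄ = 75.00 mm, ȳ = 104.35 mm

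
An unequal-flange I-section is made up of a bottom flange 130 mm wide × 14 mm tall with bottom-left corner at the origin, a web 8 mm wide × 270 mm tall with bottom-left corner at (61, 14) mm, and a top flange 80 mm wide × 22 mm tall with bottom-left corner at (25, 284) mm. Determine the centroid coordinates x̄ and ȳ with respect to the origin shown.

x̄ = 65.00 mm, ȳ = 148.74 mm

Part | A | x̄ᵢ | ȳᵢ | A·x̄ᵢ | A·ȳᵢ
bottom flange | 1820.00 | 65.00 | 7.00 | 118300.00 | 12740.00
web | 2160.00 | 65.00 | 149.00 | 140400.00 | 321840.00
top flange | 1760.00 | 65.00 | 295.00 | 114400.00 | 519200.00
Σ | 5740.00 |  |  | 373100.00 | 853780.00
x̄ = 373100.00 / 5740.00 = 65.00 mm
ȳ = 853780.00 / 5740.00 = 148.74 mm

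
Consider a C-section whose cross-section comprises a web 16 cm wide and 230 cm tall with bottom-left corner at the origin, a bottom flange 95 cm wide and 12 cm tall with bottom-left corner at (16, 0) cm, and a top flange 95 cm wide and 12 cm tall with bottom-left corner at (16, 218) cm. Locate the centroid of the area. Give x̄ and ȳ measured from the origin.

Part | A | x̄ᵢ | ȳᵢ | A·x̄ᵢ | A·ȳᵢ
web | 3680.00 | 8.00 | 115.00 | 29440.00 | 423200.00
bottom flange | 1140.00 | 63.50 | 6.00 | 72390.00 | 6840.00
top flange | 1140.00 | 63.50 | 224.00 | 72390.00 | 255360.00
Σ | 5960.00 |  |  | 174220.00 | 685400.00
x̄ = 174220.00 / 5960.00 = 29.23 cm
ȳ = 685400.00 / 5960.00 = 115.00 cm

x̄ = 29.23 cm, ȳ = 115.00 cm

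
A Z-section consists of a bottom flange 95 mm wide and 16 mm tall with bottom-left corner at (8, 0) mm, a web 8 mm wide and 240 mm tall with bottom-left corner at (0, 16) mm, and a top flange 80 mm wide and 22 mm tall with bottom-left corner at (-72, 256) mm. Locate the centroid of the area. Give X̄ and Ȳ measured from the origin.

Part | A | x̄ᵢ | ȳᵢ | A·x̄ᵢ | A·ȳᵢ
bottom flange | 1520.00 | 55.50 | 8.00 | 84360.00 | 12160.00
web | 1920.00 | 4.00 | 136.00 | 7680.00 | 261120.00
top flange | 1760.00 | -32.00 | 267.00 | -56320.00 | 469920.00
Σ | 5200.00 |  |  | 35720.00 | 743200.00
X̄ = 35720.00 / 5200.00 = 6.87 mm
Ȳ = 743200.00 / 5200.00 = 142.92 mm

X̄ = 6.87 mm, Ȳ = 142.92 mm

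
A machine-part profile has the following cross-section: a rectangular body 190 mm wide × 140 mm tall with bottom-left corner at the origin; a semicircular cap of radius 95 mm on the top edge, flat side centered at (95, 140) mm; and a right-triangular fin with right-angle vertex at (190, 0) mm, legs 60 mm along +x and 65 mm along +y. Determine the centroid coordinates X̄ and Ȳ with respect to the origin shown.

X̄ = 100.25 mm, Ȳ = 104.40 mm

rectangular body: A = 190 × 140 = 26600.00, centroid at (95.00, 70.00).
semicircular top: A = ½π·95² = 14176.44, centroid at (95.00, 180.32).
triangular fin: A = ½·60·65 = 1950.00, centroid at (210.00, 21.67).
ΣA = 42726.44 mm², ΣAX̄ = 4283261.50 mm³, ΣAȲ = 4460534.49 mm³.
X̄ = 4283261.50/42726.44 = 100.25 mm; Ȳ = 4460534.49/42726.44 = 104.40 mm.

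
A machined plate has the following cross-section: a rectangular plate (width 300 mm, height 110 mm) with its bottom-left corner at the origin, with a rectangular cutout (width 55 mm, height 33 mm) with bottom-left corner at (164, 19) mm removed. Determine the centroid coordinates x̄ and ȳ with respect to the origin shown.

x̄ = 147.58 mm, ȳ = 56.13 mm

plate: A = 300 × 110 = 33000.00, centroid at (150.00, 55.00).
hole: A = −(55 × 33) = -1815.00, centroid at (191.50, 35.50).
ΣA = 31185.00 mm², ΣAx̄ = 4602427.50 mm³, ΣAȳ = 1750567.50 mm³.
x̄ = 4602427.50/31185.00 = 147.58 mm; ȳ = 1750567.50/31185.00 = 56.13 mm.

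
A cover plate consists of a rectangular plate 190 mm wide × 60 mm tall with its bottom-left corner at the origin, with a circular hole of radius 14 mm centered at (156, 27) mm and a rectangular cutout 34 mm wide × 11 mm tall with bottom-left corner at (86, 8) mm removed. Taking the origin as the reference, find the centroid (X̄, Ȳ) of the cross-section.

X̄ = 91.10 mm, Ȳ = 30.77 mm

Part | A | x̄ᵢ | ȳᵢ | A·x̄ᵢ | A·ȳᵢ
plate | 11400.00 | 95.00 | 30.00 | 1083000.00 | 342000.00
hole 1 | -615.75 | 156.00 | 27.00 | -96057.34 | -16625.31
hole 2 | -374.00 | 103.00 | 13.50 | -38522.00 | -5049.00
Σ | 10410.25 |  |  | 948420.66 | 320325.69
X̄ = 948420.66 / 10410.25 = 91.10 mm
Ȳ = 320325.69 / 10410.25 = 30.77 mm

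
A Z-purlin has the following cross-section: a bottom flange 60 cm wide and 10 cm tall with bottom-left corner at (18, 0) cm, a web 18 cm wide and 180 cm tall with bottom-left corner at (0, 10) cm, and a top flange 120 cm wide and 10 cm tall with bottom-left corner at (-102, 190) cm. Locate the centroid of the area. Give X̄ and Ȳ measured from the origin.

bottom flange: A = 60 × 10 = 600.00, centroid at (48.00, 5.00).
web: A = 18 × 180 = 3240.00, centroid at (9.00, 100.00).
top flange: A = 120 × 10 = 1200.00, centroid at (-42.00, 195.00).
ΣA = 5040.00 cm², ΣAX̄ = 7560.00 cm³, ΣAȲ = 561000.00 cm³.
X̄ = 7560.00/5040.00 = 1.50 cm; Ȳ = 561000.00/5040.00 = 111.31 cm.

X̄ = 1.50 cm, Ȳ = 111.31 cm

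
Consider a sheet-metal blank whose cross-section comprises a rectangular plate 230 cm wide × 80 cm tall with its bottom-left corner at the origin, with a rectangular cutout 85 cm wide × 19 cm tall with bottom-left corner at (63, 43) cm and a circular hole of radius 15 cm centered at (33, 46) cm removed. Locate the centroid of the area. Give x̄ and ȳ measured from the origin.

Part | A | x̄ᵢ | ȳᵢ | A·x̄ᵢ | A·ȳᵢ
plate | 18400.00 | 115.00 | 40.00 | 2116000.00 | 736000.00
hole 1 | -1615.00 | 105.50 | 52.50 | -170382.50 | -84787.50
hole 2 | -706.86 | 33.00 | 46.00 | -23326.33 | -32515.48
Σ | 16078.14 |  |  | 1922291.17 | 618697.02
x̄ = 1922291.17 / 16078.14 = 119.56 cm
ȳ = 618697.02 / 16078.14 = 38.48 cm

x̄ = 119.56 cm, ȳ = 38.48 cm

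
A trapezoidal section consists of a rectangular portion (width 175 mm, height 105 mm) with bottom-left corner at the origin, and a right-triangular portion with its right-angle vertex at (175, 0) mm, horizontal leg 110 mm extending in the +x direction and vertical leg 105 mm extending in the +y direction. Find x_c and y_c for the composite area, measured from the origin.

rectangular portion: A = 175 × 105 = 18375.00, centroid at (87.50, 52.50).
triangular portion: A = ½·110·105 = 5775.00, centroid at (211.67, 35.00).
ΣA = 24150.00 mm², ΣAx_c = 2830187.50 mm³, ΣAy_c = 1166812.50 mm³.
x_c = 2830187.50/24150.00 = 117.19 mm; y_c = 1166812.50/24150.00 = 48.32 mm.

x_c = 117.19 mm, y_c = 48.32 mm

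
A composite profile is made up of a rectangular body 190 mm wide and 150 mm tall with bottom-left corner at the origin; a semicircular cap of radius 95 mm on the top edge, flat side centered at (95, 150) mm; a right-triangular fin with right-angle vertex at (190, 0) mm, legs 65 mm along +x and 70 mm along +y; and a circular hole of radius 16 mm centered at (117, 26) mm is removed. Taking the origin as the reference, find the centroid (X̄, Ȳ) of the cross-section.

X̄ = 100.61 mm, Ȳ = 110.26 mm

rectangular body: A = 190 × 150 = 28500.00, centroid at (95.00, 75.00).
semicircular top: A = ½π·95² = 14176.44, centroid at (95.00, 190.32).
triangular fin: A = ½·65·70 = 2275.00, centroid at (211.67, 23.33).
hole: A = −π·16² = -804.25, centroid at (117.00, 26.00).
ΣA = 44147.19 mm², ΣAX̄ = 4441706.18 mm³, ΣAȲ = 4867721.75 mm³.
X̄ = 4441706.18/44147.19 = 100.61 mm; Ȳ = 4867721.75/44147.19 = 110.26 mm.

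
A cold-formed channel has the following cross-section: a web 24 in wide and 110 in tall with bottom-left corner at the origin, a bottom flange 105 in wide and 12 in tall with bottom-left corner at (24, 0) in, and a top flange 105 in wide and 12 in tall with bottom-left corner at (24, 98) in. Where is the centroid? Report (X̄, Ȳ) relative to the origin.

X̄ = 43.50 in, Ȳ = 55.00 in

web: A = 24 × 110 = 2640.00, centroid at (12.00, 55.00).
bottom flange: A = 105 × 12 = 1260.00, centroid at (76.50, 6.00).
top flange: A = 105 × 12 = 1260.00, centroid at (76.50, 104.00).
ΣA = 5160.00 in²
ΣAX̄ = (2640.00)(12.00) + (1260.00)(76.50) + (1260.00)(76.50) = 224460.00 in³
ΣAȲ = (2640.00)(55.00) + (1260.00)(6.00) + (1260.00)(104.00) = 283800.00 in³
X̄ = 224460.00 / 5160.00 = 43.50 in
Ȳ = 283800.00 / 5160.00 = 55.00 in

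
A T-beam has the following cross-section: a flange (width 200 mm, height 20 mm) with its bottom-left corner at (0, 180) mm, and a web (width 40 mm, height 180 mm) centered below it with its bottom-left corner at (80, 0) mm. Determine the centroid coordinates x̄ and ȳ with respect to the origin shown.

x̄ = 100.00 mm, ȳ = 125.71 mm

web: A = 40 × 180 = 7200.00, centroid at (100.00, 90.00).
flange: A = 200 × 20 = 4000.00, centroid at (100.00, 190.00).
ΣA = 11200.00 mm²
ΣAx̄ = (7200.00)(100.00) + (4000.00)(100.00) = 1120000.00 mm³
ΣAȳ = (7200.00)(90.00) + (4000.00)(190.00) = 1408000.00 mm³
x̄ = 1120000.00 / 11200.00 = 100.00 mm
ȳ = 1408000.00 / 11200.00 = 125.71 mm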